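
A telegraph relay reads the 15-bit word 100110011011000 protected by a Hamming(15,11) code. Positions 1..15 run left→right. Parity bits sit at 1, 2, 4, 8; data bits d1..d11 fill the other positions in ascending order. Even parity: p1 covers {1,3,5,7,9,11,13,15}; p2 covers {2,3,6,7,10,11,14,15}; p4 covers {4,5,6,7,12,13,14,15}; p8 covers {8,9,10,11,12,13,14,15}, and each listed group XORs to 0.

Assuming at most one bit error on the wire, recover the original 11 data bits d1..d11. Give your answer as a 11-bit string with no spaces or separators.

01101011000

s1 (pos 1,3,5,7,9,11,13,15): 1⊕0⊕1⊕0⊕1⊕1⊕0⊕0 = 0
s2 (pos 2,3,6,7,10,11,14,15): 0⊕0⊕0⊕0⊕0⊕1⊕0⊕0 = 1
s4 (pos 4,5,6,7,12,13,14,15): 1⊕1⊕0⊕0⊕1⊕0⊕0⊕0 = 1
s8 (pos 8,9,10,11,12,13,14,15): 1⊕1⊕0⊕1⊕1⊕0⊕0⊕0 = 0
Syndrome s8…s1 = 0110 → error at position 6.
Flip position 6: 100110011011000 → 100111011011000
Read data bits from positions 3,5,6,7,9,10,11,12,13,14,15: 01101011000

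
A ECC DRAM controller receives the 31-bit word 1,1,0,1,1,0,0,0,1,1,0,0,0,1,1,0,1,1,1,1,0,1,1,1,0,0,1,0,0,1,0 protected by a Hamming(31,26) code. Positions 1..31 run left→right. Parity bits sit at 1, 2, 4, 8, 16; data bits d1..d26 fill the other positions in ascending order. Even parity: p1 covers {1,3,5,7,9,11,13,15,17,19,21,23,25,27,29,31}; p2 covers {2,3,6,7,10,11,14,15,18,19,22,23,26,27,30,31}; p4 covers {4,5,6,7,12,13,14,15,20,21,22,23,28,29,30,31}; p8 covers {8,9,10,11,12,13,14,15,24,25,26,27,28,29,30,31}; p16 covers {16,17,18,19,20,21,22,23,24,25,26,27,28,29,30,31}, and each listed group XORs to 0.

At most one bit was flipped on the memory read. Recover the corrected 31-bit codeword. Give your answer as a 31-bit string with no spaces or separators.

1101100011000110111101100010010

s1 (pos 1,3,5,7,9,11,13,15,17,19,21,23,25,27,29,31): 1⊕0⊕1⊕0⊕1⊕0⊕0⊕1⊕1⊕1⊕0⊕1⊕0⊕1⊕0⊕0 = 0
s2 (pos 2,3,6,7,10,11,14,15,18,19,22,23,26,27,30,31): 1⊕0⊕0⊕0⊕1⊕0⊕1⊕1⊕1⊕1⊕1⊕1⊕0⊕1⊕1⊕0 = 0
s4 (pos 4,5,6,7,12,13,14,15,20,21,22,23,28,29,30,31): 1⊕1⊕0⊕0⊕0⊕0⊕1⊕1⊕1⊕0⊕1⊕1⊕0⊕0⊕1⊕0 = 0
s8 (pos 8,9,10,11,12,13,14,15,24,25,26,27,28,29,30,31): 0⊕1⊕1⊕0⊕0⊕0⊕1⊕1⊕1⊕0⊕0⊕1⊕0⊕0⊕1⊕0 = 1
s16 (pos 16,17,18,19,20,21,22,23,24,25,26,27,28,29,30,31): 0⊕1⊕1⊕1⊕1⊕0⊕1⊕1⊕1⊕0⊕0⊕1⊕0⊕0⊕1⊕0 = 1
Syndrome s16…s1 = 11000 → error at position 24.
Flip position 24: 1101100011000110111101110010010 → 1101100011000110111101100010010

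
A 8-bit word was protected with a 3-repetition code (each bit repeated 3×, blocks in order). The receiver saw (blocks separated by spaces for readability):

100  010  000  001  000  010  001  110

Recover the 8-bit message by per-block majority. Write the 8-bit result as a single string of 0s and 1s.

00000001

Block 1 (100): 1 one → 0
Block 2 (010): 1 one → 0
Block 3 (000): 0 ones → 0
Block 4 (001): 1 one → 0
Block 5 (000): 0 ones → 0
Block 6 (010): 1 one → 0
Block 7 (001): 1 one → 0
Block 8 (110): 2 ones → 1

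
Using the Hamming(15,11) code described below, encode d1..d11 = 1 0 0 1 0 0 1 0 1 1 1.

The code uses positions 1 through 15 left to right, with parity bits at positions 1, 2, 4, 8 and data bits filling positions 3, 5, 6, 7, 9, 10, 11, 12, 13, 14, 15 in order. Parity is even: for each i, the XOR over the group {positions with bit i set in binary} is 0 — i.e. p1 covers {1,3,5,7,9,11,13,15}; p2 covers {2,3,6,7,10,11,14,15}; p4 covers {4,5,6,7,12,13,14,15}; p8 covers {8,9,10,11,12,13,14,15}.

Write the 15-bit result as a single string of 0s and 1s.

111000100010111

Place data at non-parity positions: p1 p2 1 p4 0 0 1 p8 0 0 1 0 1 1 1
p1 (pos 1,3,5,7,9,11,13,15): XOR of data positions = 1⊕0⊕1⊕0⊕1⊕1⊕1 = 1
p2 (pos 2,3,6,7,10,11,14,15): XOR of data positions = 1⊕0⊕1⊕0⊕1⊕1⊕1 = 1
p4 (pos 4,5,6,7,12,13,14,15): XOR of data positions = 0⊕0⊕1⊕0⊕1⊕1⊕1 = 0
p8 (pos 8,9,10,11,12,13,14,15): XOR of data positions = 0⊕0⊕1⊕0⊕1⊕1⊕1 = 0
Codeword: 111000100010111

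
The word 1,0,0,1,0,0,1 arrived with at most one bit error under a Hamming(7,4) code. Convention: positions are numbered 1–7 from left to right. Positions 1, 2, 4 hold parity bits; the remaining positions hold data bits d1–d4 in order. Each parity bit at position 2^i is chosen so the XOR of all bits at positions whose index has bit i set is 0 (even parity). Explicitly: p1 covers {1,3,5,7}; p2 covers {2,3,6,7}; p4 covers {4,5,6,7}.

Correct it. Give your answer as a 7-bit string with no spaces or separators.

s1 (pos 1,3,5,7): 1⊕0⊕0⊕1 = 0
s2 (pos 2,3,6,7): 0⊕0⊕0⊕1 = 1
s4 (pos 4,5,6,7): 1⊕0⊕0⊕1 = 0
Syndrome s4…s1 = 010 → error at position 2.
Flip position 2: 1001001 → 1101001

1101001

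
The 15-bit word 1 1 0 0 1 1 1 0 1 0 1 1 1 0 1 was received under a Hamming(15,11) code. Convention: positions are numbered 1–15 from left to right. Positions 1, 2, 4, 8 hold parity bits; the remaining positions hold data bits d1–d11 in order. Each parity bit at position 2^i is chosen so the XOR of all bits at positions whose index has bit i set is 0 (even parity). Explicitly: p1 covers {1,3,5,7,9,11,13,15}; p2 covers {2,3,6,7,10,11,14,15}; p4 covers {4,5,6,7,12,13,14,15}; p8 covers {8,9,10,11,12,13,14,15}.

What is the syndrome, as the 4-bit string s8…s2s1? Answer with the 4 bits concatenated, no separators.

s1 (pos 1,3,5,7,9,11,13,15): 1⊕0⊕1⊕1⊕1⊕1⊕1⊕1 = 1
s2 (pos 2,3,6,7,10,11,14,15): 1⊕0⊕1⊕1⊕0⊕1⊕0⊕1 = 1
s4 (pos 4,5,6,7,12,13,14,15): 0⊕1⊕1⊕1⊕1⊕1⊕0⊕1 = 0
s8 (pos 8,9,10,11,12,13,14,15): 0⊕1⊕0⊕1⊕1⊕1⊕0⊕1 = 1
Syndrome s8…s1 = 1011 → error at position 11.

1011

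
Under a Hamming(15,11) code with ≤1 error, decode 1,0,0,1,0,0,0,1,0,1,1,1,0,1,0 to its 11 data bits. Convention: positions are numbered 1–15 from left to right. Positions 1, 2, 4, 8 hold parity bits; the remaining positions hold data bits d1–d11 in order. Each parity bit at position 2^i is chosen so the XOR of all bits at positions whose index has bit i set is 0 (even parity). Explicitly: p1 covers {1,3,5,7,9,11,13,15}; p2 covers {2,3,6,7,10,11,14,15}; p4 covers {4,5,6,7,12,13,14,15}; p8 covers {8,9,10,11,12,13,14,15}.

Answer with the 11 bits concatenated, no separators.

s1 (pos 1,3,5,7,9,11,13,15): 1⊕0⊕0⊕0⊕0⊕1⊕0⊕0 = 0
s2 (pos 2,3,6,7,10,11,14,15): 0⊕0⊕0⊕0⊕1⊕1⊕1⊕0 = 1
s4 (pos 4,5,6,7,12,13,14,15): 1⊕0⊕0⊕0⊕1⊕0⊕1⊕0 = 1
s8 (pos 8,9,10,11,12,13,14,15): 1⊕0⊕1⊕1⊕1⊕0⊕1⊕0 = 1
Syndrome s8…s1 = 1110 → error at position 14.
Flip position 14: 100100010111010 → 100100010111000
Read data bits from positions 3,5,6,7,9,10,11,12,13,14,15: 00000111000

00000111000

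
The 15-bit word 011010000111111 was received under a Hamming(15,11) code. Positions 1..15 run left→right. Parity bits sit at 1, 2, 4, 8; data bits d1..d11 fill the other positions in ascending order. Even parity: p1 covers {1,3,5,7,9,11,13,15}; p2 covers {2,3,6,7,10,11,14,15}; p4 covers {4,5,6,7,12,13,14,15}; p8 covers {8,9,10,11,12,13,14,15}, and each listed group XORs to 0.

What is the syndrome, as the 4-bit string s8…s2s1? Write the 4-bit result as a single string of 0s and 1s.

0101

s1 (pos 1,3,5,7,9,11,13,15): 0⊕1⊕1⊕0⊕0⊕1⊕1⊕1 = 1
s2 (pos 2,3,6,7,10,11,14,15): 1⊕1⊕0⊕0⊕1⊕1⊕1⊕1 = 0
s4 (pos 4,5,6,7,12,13,14,15): 0⊕1⊕0⊕0⊕1⊕1⊕1⊕1 = 1
s8 (pos 8,9,10,11,12,13,14,15): 0⊕0⊕1⊕1⊕1⊕1⊕1⊕1 = 0
Syndrome s8…s1 = 0101 → error at position 5.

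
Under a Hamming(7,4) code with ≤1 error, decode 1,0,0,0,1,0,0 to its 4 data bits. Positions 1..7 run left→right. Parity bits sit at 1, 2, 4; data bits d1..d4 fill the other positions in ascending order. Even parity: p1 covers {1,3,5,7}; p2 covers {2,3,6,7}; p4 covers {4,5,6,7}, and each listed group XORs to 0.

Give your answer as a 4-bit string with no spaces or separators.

s1 (pos 1,3,5,7): 1⊕0⊕1⊕0 = 0
s2 (pos 2,3,6,7): 0⊕0⊕0⊕0 = 0
s4 (pos 4,5,6,7): 0⊕1⊕0⊕0 = 1
Syndrome s4…s1 = 100 → error at position 4.
Flip position 4: 1000100 → 1001100
Read data bits from positions 3,5,6,7: 0100

0100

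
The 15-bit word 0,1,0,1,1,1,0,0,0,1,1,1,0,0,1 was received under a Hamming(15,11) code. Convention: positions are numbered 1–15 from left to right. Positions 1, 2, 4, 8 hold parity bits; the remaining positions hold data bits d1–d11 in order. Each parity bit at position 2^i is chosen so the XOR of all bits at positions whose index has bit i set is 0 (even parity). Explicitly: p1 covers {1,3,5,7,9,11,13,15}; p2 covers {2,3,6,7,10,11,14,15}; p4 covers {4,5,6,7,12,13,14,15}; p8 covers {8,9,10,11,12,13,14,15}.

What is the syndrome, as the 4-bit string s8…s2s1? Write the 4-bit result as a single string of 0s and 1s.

0111

s1 (pos 1,3,5,7,9,11,13,15): 0⊕0⊕1⊕0⊕0⊕1⊕0⊕1 = 1
s2 (pos 2,3,6,7,10,11,14,15): 1⊕0⊕1⊕0⊕1⊕1⊕0⊕1 = 1
s4 (pos 4,5,6,7,12,13,14,15): 1⊕1⊕1⊕0⊕1⊕0⊕0⊕1 = 1
s8 (pos 8,9,10,11,12,13,14,15): 0⊕0⊕1⊕1⊕1⊕0⊕0⊕1 = 0
Syndrome s8…s1 = 0111 → error at position 7.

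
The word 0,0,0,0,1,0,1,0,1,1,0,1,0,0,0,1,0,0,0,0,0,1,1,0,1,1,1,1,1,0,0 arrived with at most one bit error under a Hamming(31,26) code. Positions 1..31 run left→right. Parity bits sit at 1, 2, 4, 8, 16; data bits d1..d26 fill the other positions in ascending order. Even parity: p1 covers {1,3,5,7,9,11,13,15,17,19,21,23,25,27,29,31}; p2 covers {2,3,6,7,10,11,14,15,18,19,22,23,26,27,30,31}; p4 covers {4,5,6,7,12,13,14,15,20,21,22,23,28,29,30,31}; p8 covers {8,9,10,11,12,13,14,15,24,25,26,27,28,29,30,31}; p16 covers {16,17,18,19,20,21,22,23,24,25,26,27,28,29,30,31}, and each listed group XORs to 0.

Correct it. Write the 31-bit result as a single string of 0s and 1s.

0000001011010001000001101111100

s1 (pos 1,3,5,7,9,11,13,15,17,19,21,23,25,27,29,31): 0⊕0⊕1⊕1⊕1⊕0⊕0⊕0⊕0⊕0⊕0⊕1⊕1⊕1⊕1⊕0 = 1
s2 (pos 2,3,6,7,10,11,14,15,18,19,22,23,26,27,30,31): 0⊕0⊕0⊕1⊕1⊕0⊕0⊕0⊕0⊕0⊕1⊕1⊕1⊕1⊕0⊕0 = 0
s4 (pos 4,5,6,7,12,13,14,15,20,21,22,23,28,29,30,31): 0⊕1⊕0⊕1⊕1⊕0⊕0⊕0⊕0⊕0⊕1⊕1⊕1⊕1⊕0⊕0 = 1
s8 (pos 8,9,10,11,12,13,14,15,24,25,26,27,28,29,30,31): 0⊕1⊕1⊕0⊕1⊕0⊕0⊕0⊕0⊕1⊕1⊕1⊕1⊕1⊕0⊕0 = 0
s16 (pos 16,17,18,19,20,21,22,23,24,25,26,27,28,29,30,31): 1⊕0⊕0⊕0⊕0⊕0⊕1⊕1⊕0⊕1⊕1⊕1⊕1⊕1⊕0⊕0 = 0
Syndrome s16…s1 = 00101 → error at position 5.
Flip position 5: 0000101011010001000001101111100 → 0000001011010001000001101111100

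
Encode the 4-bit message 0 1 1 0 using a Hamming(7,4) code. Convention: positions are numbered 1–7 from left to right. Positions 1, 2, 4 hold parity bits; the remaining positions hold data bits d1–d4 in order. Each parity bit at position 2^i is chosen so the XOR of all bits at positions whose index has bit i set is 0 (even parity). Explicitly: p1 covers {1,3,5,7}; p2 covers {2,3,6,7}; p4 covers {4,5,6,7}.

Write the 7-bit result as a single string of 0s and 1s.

1100110

Place data at non-parity positions: p1 p2 0 p4 1 1 0
p1 (pos 1,3,5,7): XOR of data positions = 0⊕1⊕0 = 1
p2 (pos 2,3,6,7): XOR of data positions = 0⊕1⊕0 = 1
p4 (pos 4,5,6,7): XOR of data positions = 1⊕1⊕0 = 0
Codeword: 1100110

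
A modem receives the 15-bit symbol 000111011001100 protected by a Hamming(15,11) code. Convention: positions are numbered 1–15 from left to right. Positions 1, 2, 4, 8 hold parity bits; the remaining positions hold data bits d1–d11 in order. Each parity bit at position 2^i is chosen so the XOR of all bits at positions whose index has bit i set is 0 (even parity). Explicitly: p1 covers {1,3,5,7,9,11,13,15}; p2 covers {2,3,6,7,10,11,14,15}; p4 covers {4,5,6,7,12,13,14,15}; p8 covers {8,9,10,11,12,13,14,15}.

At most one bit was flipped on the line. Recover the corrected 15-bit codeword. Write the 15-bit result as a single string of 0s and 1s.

s1 (pos 1,3,5,7,9,11,13,15): 0⊕0⊕1⊕0⊕1⊕0⊕1⊕0 = 1
s2 (pos 2,3,6,7,10,11,14,15): 0⊕0⊕1⊕0⊕0⊕0⊕0⊕0 = 1
s4 (pos 4,5,6,7,12,13,14,15): 1⊕1⊕1⊕0⊕1⊕1⊕0⊕0 = 1
s8 (pos 8,9,10,11,12,13,14,15): 1⊕1⊕0⊕0⊕1⊕1⊕0⊕0 = 0
Syndrome s8…s1 = 0111 → error at position 7.
Flip position 7: 000111011001100 → 000111111001100

000111111001100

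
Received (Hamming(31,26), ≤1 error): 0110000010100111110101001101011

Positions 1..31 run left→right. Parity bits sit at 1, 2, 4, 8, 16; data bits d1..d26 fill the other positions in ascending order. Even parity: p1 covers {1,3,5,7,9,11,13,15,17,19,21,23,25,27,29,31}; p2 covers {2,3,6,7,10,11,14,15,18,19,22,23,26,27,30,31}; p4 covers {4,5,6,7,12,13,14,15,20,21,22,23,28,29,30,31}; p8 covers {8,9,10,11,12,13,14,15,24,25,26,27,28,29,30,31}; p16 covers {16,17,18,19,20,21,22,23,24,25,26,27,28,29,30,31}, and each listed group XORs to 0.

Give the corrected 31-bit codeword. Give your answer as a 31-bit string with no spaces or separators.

0110000010101111110101001101011

s1 (pos 1,3,5,7,9,11,13,15,17,19,21,23,25,27,29,31): 0⊕1⊕0⊕0⊕1⊕1⊕0⊕1⊕1⊕0⊕0⊕0⊕1⊕0⊕0⊕1 = 1
s2 (pos 2,3,6,7,10,11,14,15,18,19,22,23,26,27,30,31): 1⊕1⊕0⊕0⊕0⊕1⊕1⊕1⊕1⊕0⊕1⊕0⊕1⊕0⊕1⊕1 = 0
s4 (pos 4,5,6,7,12,13,14,15,20,21,22,23,28,29,30,31): 0⊕0⊕0⊕0⊕0⊕0⊕1⊕1⊕1⊕0⊕1⊕0⊕1⊕0⊕1⊕1 = 1
s8 (pos 8,9,10,11,12,13,14,15,24,25,26,27,28,29,30,31): 0⊕1⊕0⊕1⊕0⊕0⊕1⊕1⊕0⊕1⊕1⊕0⊕1⊕0⊕1⊕1 = 1
s16 (pos 16,17,18,19,20,21,22,23,24,25,26,27,28,29,30,31): 1⊕1⊕1⊕0⊕1⊕0⊕1⊕0⊕0⊕1⊕1⊕0⊕1⊕0⊕1⊕1 = 0
Syndrome s16…s1 = 01101 → error at position 13.
Flip position 13: 0110000010100111110101001101011 → 0110000010101111110101001101011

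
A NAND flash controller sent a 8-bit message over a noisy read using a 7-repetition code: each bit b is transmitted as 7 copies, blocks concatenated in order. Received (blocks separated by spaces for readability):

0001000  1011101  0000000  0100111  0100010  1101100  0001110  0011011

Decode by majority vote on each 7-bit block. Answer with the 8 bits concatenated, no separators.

01010101

Block 1 (0001000): 1 one → 0
Block 2 (1011101): 5 ones → 1
Block 3 (0000000): 0 ones → 0
Block 4 (0100111): 4 ones → 1
Block 5 (0100010): 2 ones → 0
Block 6 (1101100): 4 ones → 1
Block 7 (0001110): 3 ones → 0
Block 8 (0011011): 4 ones → 1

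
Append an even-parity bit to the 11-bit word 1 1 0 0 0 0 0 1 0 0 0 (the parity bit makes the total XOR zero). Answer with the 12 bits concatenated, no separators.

XOR of the 11 data bits: 1⊕1⊕0⊕0⊕0⊕0⊕0⊕1⊕0⊕0⊕0 = 1
Parity bit = 1 (so all 12 bits XOR to 0).

110000010001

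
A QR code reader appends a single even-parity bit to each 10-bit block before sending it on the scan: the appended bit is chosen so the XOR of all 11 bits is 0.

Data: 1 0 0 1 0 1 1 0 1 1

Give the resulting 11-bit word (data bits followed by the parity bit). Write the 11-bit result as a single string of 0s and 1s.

10010110110

XOR of the 10 data bits: 1⊕0⊕0⊕1⊕0⊕1⊕1⊕0⊕1⊕1 = 0
Parity bit = 0 (so all 11 bits XOR to 0).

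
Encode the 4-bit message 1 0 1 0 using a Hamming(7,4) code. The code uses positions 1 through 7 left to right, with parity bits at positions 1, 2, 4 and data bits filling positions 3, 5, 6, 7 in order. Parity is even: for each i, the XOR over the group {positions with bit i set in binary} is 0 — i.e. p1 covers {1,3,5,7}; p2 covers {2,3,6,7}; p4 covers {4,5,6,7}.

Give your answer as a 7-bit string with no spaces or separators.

Place data at non-parity positions: p1 p2 1 p4 0 1 0
p1 (pos 1,3,5,7): XOR of data positions = 1⊕0⊕0 = 1
p2 (pos 2,3,6,7): XOR of data positions = 1⊕1⊕0 = 0
p4 (pos 4,5,6,7): XOR of data positions = 0⊕1⊕0 = 1
Codeword: 1011010

1011010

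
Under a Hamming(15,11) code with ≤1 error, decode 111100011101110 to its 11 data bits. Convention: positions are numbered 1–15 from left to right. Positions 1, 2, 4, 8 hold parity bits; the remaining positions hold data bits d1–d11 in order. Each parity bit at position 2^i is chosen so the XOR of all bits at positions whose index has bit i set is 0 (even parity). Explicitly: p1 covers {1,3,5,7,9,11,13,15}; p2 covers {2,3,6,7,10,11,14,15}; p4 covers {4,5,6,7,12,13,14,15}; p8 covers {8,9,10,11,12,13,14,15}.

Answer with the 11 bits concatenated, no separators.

s1 (pos 1,3,5,7,9,11,13,15): 1⊕1⊕0⊕0⊕1⊕0⊕1⊕0 = 0
s2 (pos 2,3,6,7,10,11,14,15): 1⊕1⊕0⊕0⊕1⊕0⊕1⊕0 = 0
s4 (pos 4,5,6,7,12,13,14,15): 1⊕0⊕0⊕0⊕1⊕1⊕1⊕0 = 0
s8 (pos 8,9,10,11,12,13,14,15): 1⊕1⊕1⊕0⊕1⊕1⊕1⊕0 = 0
Syndrome s8…s1 = 0000 → no error.
Read data bits from positions 3,5,6,7,9,10,11,12,13,14,15: 10001101110

10001101110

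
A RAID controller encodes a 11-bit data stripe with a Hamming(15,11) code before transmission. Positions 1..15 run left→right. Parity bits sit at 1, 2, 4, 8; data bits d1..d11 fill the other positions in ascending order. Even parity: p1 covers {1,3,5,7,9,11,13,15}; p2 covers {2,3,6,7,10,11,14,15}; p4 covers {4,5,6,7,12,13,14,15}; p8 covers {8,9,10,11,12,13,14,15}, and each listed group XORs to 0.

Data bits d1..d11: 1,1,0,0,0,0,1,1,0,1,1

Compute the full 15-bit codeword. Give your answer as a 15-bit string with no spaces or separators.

Place data at non-parity positions: p1 p2 1 p4 1 0 0 p8 0 0 1 1 0 1 1
p1 (pos 1,3,5,7,9,11,13,15): XOR of data positions = 1⊕1⊕0⊕0⊕1⊕0⊕1 = 0
p2 (pos 2,3,6,7,10,11,14,15): XOR of data positions = 1⊕0⊕0⊕0⊕1⊕1⊕1 = 0
p4 (pos 4,5,6,7,12,13,14,15): XOR of data positions = 1⊕0⊕0⊕1⊕0⊕1⊕1 = 0
p8 (pos 8,9,10,11,12,13,14,15): XOR of data positions = 0⊕0⊕1⊕1⊕0⊕1⊕1 = 0
Codeword: 001010000011011

001010000011011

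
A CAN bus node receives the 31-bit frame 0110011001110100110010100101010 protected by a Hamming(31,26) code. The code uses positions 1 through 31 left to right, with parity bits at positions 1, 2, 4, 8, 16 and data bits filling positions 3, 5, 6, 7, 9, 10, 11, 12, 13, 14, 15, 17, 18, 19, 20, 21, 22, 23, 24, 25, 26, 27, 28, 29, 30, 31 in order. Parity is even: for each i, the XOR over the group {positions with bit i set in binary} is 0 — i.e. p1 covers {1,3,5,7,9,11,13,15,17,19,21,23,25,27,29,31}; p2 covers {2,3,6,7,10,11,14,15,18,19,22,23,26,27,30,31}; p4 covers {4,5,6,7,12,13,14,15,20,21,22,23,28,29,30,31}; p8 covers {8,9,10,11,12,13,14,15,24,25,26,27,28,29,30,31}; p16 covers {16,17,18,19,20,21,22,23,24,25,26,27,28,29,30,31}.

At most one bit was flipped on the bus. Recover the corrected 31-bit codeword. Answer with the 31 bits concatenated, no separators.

0110011001110100110010100001010

s1 (pos 1,3,5,7,9,11,13,15,17,19,21,23,25,27,29,31): 0⊕1⊕0⊕1⊕0⊕1⊕0⊕0⊕1⊕0⊕1⊕1⊕0⊕0⊕0⊕0 = 0
s2 (pos 2,3,6,7,10,11,14,15,18,19,22,23,26,27,30,31): 1⊕1⊕1⊕1⊕1⊕1⊕1⊕0⊕1⊕0⊕0⊕1⊕1⊕0⊕1⊕0 = 1
s4 (pos 4,5,6,7,12,13,14,15,20,21,22,23,28,29,30,31): 0⊕0⊕1⊕1⊕1⊕0⊕1⊕0⊕0⊕1⊕0⊕1⊕1⊕0⊕1⊕0 = 0
s8 (pos 8,9,10,11,12,13,14,15,24,25,26,27,28,29,30,31): 0⊕0⊕1⊕1⊕1⊕0⊕1⊕0⊕0⊕0⊕1⊕0⊕1⊕0⊕1⊕0 = 1
s16 (pos 16,17,18,19,20,21,22,23,24,25,26,27,28,29,30,31): 0⊕1⊕1⊕0⊕0⊕1⊕0⊕1⊕0⊕0⊕1⊕0⊕1⊕0⊕1⊕0 = 1
Syndrome s16…s1 = 11010 → error at position 26.
Flip position 26: 0110011001110100110010100101010 → 0110011001110100110010100001010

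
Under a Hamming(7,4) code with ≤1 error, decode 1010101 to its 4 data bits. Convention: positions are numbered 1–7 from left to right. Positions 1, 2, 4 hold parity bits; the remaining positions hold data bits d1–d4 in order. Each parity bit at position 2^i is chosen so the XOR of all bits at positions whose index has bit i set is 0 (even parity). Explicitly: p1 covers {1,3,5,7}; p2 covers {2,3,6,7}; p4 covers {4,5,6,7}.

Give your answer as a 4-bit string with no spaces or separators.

s1 (pos 1,3,5,7): 1⊕1⊕1⊕1 = 0
s2 (pos 2,3,6,7): 0⊕1⊕0⊕1 = 0
s4 (pos 4,5,6,7): 0⊕1⊕0⊕1 = 0
Syndrome s4…s1 = 000 → no error.
Read data bits from positions 3,5,6,7: 1101

1101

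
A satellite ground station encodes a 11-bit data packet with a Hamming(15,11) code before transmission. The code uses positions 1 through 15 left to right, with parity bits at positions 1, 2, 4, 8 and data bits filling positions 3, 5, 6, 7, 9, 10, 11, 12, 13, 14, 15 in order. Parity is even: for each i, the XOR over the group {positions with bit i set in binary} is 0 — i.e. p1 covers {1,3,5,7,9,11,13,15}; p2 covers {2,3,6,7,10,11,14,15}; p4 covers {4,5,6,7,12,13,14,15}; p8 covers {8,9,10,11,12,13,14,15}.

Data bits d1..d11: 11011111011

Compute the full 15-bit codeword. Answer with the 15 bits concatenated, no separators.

Place data at non-parity positions: p1 p2 1 p4 1 0 1 p8 1 1 1 1 0 1 1
p1 (pos 1,3,5,7,9,11,13,15): XOR of data positions = 1⊕1⊕1⊕1⊕1⊕0⊕1 = 0
p2 (pos 2,3,6,7,10,11,14,15): XOR of data positions = 1⊕0⊕1⊕1⊕1⊕1⊕1 = 0
p4 (pos 4,5,6,7,12,13,14,15): XOR of data positions = 1⊕0⊕1⊕1⊕0⊕1⊕1 = 1
p8 (pos 8,9,10,11,12,13,14,15): XOR of data positions = 1⊕1⊕1⊕1⊕0⊕1⊕1 = 0
Codeword: 001110101111011

001110101111011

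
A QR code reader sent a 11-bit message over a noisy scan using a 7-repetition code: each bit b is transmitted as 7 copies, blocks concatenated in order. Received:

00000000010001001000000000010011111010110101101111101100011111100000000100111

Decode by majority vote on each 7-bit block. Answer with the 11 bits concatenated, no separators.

00001111101

Block 1 (0000000): 0 ones → 0
Block 2 (0010001): 2 ones → 0
Block 3 (0010000): 1 one → 0
Block 4 (0000001): 1 one → 0
Block 5 (0011111): 5 ones → 1
Block 6 (0101101): 4 ones → 1
Block 7 (0110111): 5 ones → 1
Block 8 (1101100): 4 ones → 1
Block 9 (0111111): 6 ones → 1
Block 10 (0000000): 0 ones → 0
Block 11 (0100111): 4 ones → 1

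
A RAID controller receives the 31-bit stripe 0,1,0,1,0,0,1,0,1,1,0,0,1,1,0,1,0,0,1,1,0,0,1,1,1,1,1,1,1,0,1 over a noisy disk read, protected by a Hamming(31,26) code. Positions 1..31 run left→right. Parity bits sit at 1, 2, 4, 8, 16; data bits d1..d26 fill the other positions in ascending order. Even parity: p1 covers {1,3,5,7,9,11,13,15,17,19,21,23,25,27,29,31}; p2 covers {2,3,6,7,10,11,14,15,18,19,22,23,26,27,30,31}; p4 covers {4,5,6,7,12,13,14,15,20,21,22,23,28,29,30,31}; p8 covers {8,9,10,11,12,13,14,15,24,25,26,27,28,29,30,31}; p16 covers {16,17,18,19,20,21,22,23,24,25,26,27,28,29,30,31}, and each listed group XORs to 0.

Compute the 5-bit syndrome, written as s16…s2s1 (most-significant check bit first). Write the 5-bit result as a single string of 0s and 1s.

s1 (pos 1,3,5,7,9,11,13,15,17,19,21,23,25,27,29,31): 0⊕0⊕0⊕1⊕1⊕0⊕1⊕0⊕0⊕1⊕0⊕1⊕1⊕1⊕1⊕1 = 1
s2 (pos 2,3,6,7,10,11,14,15,18,19,22,23,26,27,30,31): 1⊕0⊕0⊕1⊕1⊕0⊕1⊕0⊕0⊕1⊕0⊕1⊕1⊕1⊕0⊕1 = 1
s4 (pos 4,5,6,7,12,13,14,15,20,21,22,23,28,29,30,31): 1⊕0⊕0⊕1⊕0⊕1⊕1⊕0⊕1⊕0⊕0⊕1⊕1⊕1⊕0⊕1 = 1
s8 (pos 8,9,10,11,12,13,14,15,24,25,26,27,28,29,30,31): 0⊕1⊕1⊕0⊕0⊕1⊕1⊕0⊕1⊕1⊕1⊕1⊕1⊕1⊕0⊕1 = 1
s16 (pos 16,17,18,19,20,21,22,23,24,25,26,27,28,29,30,31): 1⊕0⊕0⊕1⊕1⊕0⊕0⊕1⊕1⊕1⊕1⊕1⊕1⊕1⊕0⊕1 = 1
Syndrome s16…s1 = 11111 → error at position 31.

11111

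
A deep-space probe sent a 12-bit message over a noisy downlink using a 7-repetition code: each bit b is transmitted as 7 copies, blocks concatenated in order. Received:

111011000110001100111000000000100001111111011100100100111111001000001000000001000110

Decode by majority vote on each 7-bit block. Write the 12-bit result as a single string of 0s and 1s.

101001101000

Block 1 (1110110): 5 ones → 1
Block 2 (0011000): 2 ones → 0
Block 3 (1100111): 5 ones → 1
Block 4 (0000000): 0 ones → 0
Block 5 (0010000): 1 one → 0
Block 6 (1111111): 7 ones → 1
Block 7 (0111001): 4 ones → 1
Block 8 (0010011): 3 ones → 0
Block 9 (1111001): 5 ones → 1
Block 10 (0000010): 1 one → 0
Block 11 (0000000): 0 ones → 0
Block 12 (1000110): 3 ones → 0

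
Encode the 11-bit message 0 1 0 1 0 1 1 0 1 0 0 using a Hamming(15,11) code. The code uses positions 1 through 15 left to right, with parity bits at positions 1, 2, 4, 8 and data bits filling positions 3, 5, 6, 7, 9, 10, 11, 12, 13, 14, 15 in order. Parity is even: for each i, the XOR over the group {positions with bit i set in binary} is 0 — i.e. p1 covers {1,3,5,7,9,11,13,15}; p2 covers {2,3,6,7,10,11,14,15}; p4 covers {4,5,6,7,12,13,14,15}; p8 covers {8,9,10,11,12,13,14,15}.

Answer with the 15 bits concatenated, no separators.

010110110110100

Place data at non-parity positions: p1 p2 0 p4 1 0 1 p8 0 1 1 0 1 0 0
p1 (pos 1,3,5,7,9,11,13,15): XOR of data positions = 0⊕1⊕1⊕0⊕1⊕1⊕0 = 0
p2 (pos 2,3,6,7,10,11,14,15): XOR of data positions = 0⊕0⊕1⊕1⊕1⊕0⊕0 = 1
p4 (pos 4,5,6,7,12,13,14,15): XOR of data positions = 1⊕0⊕1⊕0⊕1⊕0⊕0 = 1
p8 (pos 8,9,10,11,12,13,14,15): XOR of data positions = 0⊕1⊕1⊕0⊕1⊕0⊕0 = 1
Codeword: 010110110110100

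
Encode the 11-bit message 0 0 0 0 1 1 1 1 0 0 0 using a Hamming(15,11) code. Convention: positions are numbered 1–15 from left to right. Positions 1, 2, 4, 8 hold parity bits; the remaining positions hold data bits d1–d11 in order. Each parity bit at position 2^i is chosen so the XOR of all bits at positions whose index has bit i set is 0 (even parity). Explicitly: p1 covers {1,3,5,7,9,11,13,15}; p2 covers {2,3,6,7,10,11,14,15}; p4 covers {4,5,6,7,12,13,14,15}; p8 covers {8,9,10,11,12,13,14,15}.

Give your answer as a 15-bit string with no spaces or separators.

Place data at non-parity positions: p1 p2 0 p4 0 0 0 p8 1 1 1 1 0 0 0
p1 (pos 1,3,5,7,9,11,13,15): XOR of data positions = 0⊕0⊕0⊕1⊕1⊕0⊕0 = 0
p2 (pos 2,3,6,7,10,11,14,15): XOR of data positions = 0⊕0⊕0⊕1⊕1⊕0⊕0 = 0
p4 (pos 4,5,6,7,12,13,14,15): XOR of data positions = 0⊕0⊕0⊕1⊕0⊕0⊕0 = 1
p8 (pos 8,9,10,11,12,13,14,15): XOR of data positions = 1⊕1⊕1⊕1⊕0⊕0⊕0 = 0
Codeword: 000100001111000

000100001111000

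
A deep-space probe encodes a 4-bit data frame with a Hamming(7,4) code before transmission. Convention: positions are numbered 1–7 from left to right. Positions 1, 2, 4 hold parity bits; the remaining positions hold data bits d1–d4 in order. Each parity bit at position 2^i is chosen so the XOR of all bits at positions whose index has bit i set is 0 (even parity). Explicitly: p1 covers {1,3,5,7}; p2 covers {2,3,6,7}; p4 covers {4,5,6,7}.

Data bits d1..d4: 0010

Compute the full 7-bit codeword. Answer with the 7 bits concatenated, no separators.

0101010

Place data at non-parity positions: p1 p2 0 p4 0 1 0
p1 (pos 1,3,5,7): XOR of data positions = 0⊕0⊕0 = 0
p2 (pos 2,3,6,7): XOR of data positions = 0⊕1⊕0 = 1
p4 (pos 4,5,6,7): XOR of data positions = 0⊕1⊕0 = 1
Codeword: 0101010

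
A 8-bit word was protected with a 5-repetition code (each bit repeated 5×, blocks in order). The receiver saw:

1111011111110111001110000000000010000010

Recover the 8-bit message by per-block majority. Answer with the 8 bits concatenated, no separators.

11110000

Block 1 (11110): 4 ones → 1
Block 2 (11111): 5 ones → 1
Block 3 (11011): 4 ones → 1
Block 4 (10011): 3 ones → 1
Block 5 (10000): 1 one → 0
Block 6 (00000): 0 ones → 0
Block 7 (00100): 1 one → 0
Block 8 (00010): 1 one → 0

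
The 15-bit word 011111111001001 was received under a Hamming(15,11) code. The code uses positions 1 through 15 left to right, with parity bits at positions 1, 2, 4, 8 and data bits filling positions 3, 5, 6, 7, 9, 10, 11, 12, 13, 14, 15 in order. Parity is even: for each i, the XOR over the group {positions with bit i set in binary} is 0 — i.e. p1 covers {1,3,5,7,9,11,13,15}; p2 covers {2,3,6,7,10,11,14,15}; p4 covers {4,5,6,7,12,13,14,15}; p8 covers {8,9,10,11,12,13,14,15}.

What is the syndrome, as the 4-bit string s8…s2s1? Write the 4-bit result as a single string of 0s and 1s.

0011

s1 (pos 1,3,5,7,9,11,13,15): 0⊕1⊕1⊕1⊕1⊕0⊕0⊕1 = 1
s2 (pos 2,3,6,7,10,11,14,15): 1⊕1⊕1⊕1⊕0⊕0⊕0⊕1 = 1
s4 (pos 4,5,6,7,12,13,14,15): 1⊕1⊕1⊕1⊕1⊕0⊕0⊕1 = 0
s8 (pos 8,9,10,11,12,13,14,15): 1⊕1⊕0⊕0⊕1⊕0⊕0⊕1 = 0
Syndrome s8…s1 = 0011 → error at position 3.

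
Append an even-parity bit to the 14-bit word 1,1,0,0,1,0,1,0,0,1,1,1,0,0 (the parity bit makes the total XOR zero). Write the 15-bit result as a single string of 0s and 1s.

XOR of the 14 data bits: 1⊕1⊕0⊕0⊕1⊕0⊕1⊕0⊕0⊕1⊕1⊕1⊕0⊕0 = 1
Parity bit = 1 (so all 15 bits XOR to 0).

110010100111001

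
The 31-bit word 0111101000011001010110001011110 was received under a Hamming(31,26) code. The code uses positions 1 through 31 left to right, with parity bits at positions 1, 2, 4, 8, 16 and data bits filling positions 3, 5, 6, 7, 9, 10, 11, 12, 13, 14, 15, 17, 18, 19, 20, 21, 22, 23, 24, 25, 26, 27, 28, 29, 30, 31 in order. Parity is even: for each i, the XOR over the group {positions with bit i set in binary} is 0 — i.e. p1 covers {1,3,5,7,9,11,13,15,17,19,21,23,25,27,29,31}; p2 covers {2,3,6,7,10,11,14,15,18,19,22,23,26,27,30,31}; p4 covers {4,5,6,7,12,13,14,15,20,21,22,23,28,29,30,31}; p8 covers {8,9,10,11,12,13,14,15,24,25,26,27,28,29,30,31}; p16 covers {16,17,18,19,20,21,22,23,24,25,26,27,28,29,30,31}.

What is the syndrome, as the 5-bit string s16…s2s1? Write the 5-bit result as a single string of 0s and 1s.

11000

s1 (pos 1,3,5,7,9,11,13,15,17,19,21,23,25,27,29,31): 0⊕1⊕1⊕1⊕0⊕0⊕1⊕0⊕0⊕0⊕1⊕0⊕1⊕1⊕1⊕0 = 0
s2 (pos 2,3,6,7,10,11,14,15,18,19,22,23,26,27,30,31): 1⊕1⊕0⊕1⊕0⊕0⊕0⊕0⊕1⊕0⊕0⊕0⊕0⊕1⊕1⊕0 = 0
s4 (pos 4,5,6,7,12,13,14,15,20,21,22,23,28,29,30,31): 1⊕1⊕0⊕1⊕1⊕1⊕0⊕0⊕1⊕1⊕0⊕0⊕1⊕1⊕1⊕0 = 0
s8 (pos 8,9,10,11,12,13,14,15,24,25,26,27,28,29,30,31): 0⊕0⊕0⊕0⊕1⊕1⊕0⊕0⊕0⊕1⊕0⊕1⊕1⊕1⊕1⊕0 = 1
s16 (pos 16,17,18,19,20,21,22,23,24,25,26,27,28,29,30,31): 1⊕0⊕1⊕0⊕1⊕1⊕0⊕0⊕0⊕1⊕0⊕1⊕1⊕1⊕1⊕0 = 1
Syndrome s16…s1 = 11000 → error at position 24.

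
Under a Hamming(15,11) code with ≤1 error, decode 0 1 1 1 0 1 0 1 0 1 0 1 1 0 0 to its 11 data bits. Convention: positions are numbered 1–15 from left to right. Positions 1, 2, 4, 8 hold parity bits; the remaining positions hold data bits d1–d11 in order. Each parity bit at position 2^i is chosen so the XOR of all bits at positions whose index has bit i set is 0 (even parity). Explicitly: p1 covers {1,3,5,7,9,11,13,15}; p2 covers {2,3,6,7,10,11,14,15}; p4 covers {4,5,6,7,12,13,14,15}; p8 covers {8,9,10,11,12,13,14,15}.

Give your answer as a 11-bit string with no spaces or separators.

10100101100

s1 (pos 1,3,5,7,9,11,13,15): 0⊕1⊕0⊕0⊕0⊕0⊕1⊕0 = 0
s2 (pos 2,3,6,7,10,11,14,15): 1⊕1⊕1⊕0⊕1⊕0⊕0⊕0 = 0
s4 (pos 4,5,6,7,12,13,14,15): 1⊕0⊕1⊕0⊕1⊕1⊕0⊕0 = 0
s8 (pos 8,9,10,11,12,13,14,15): 1⊕0⊕1⊕0⊕1⊕1⊕0⊕0 = 0
Syndrome s8…s1 = 0000 → no error.
Read data bits from positions 3,5,6,7,9,10,11,12,13,14,15: 10100101100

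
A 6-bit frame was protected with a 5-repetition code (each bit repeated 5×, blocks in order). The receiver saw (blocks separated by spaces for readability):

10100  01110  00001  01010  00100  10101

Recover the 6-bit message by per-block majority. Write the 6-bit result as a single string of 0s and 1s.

010001

Block 1 (10100): 2 ones → 0
Block 2 (01110): 3 ones → 1
Block 3 (00001): 1 one → 0
Block 4 (01010): 2 ones → 0
Block 5 (00100): 1 one → 0
Block 6 (10101): 3 ones → 1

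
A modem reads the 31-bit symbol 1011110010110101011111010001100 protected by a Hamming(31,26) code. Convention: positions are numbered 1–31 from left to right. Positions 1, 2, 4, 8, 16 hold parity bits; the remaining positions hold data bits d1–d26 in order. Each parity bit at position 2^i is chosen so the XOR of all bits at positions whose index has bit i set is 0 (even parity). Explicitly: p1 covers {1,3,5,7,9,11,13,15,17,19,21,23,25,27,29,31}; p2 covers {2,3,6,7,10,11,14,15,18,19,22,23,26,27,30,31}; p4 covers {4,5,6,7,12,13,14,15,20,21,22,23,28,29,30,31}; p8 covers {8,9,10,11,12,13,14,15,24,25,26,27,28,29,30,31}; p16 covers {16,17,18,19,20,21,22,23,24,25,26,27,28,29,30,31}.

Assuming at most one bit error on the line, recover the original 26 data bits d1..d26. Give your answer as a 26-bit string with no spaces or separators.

s1 (pos 1,3,5,7,9,11,13,15,17,19,21,23,25,27,29,31): 1⊕1⊕1⊕0⊕1⊕1⊕0⊕0⊕0⊕1⊕1⊕0⊕0⊕0⊕1⊕0 = 0
s2 (pos 2,3,6,7,10,11,14,15,18,19,22,23,26,27,30,31): 0⊕1⊕1⊕0⊕0⊕1⊕1⊕0⊕1⊕1⊕1⊕0⊕0⊕0⊕0⊕0 = 1
s4 (pos 4,5,6,7,12,13,14,15,20,21,22,23,28,29,30,31): 1⊕1⊕1⊕0⊕1⊕0⊕1⊕0⊕1⊕1⊕1⊕0⊕1⊕1⊕0⊕0 = 0
s8 (pos 8,9,10,11,12,13,14,15,24,25,26,27,28,29,30,31): 0⊕1⊕0⊕1⊕1⊕0⊕1⊕0⊕1⊕0⊕0⊕0⊕1⊕1⊕0⊕0 = 1
s16 (pos 16,17,18,19,20,21,22,23,24,25,26,27,28,29,30,31): 1⊕0⊕1⊕1⊕1⊕1⊕1⊕0⊕1⊕0⊕0⊕0⊕1⊕1⊕0⊕0 = 1
Syndrome s16…s1 = 11010 → error at position 26.
Flip position 26: 1011110010110101011111010001100 → 1011110010110101011111010101100
Read data bits from positions 3,5,6,7,9,10,11,12,13,14,15,17,18,19,20,21,22,23,24,25,26,27,28,29,30,31: 11101011010011111010101100

11101011010011111010101100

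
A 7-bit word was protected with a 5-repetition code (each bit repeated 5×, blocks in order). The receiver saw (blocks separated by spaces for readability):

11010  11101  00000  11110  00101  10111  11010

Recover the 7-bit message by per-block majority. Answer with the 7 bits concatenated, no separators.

1101011

Block 1 (11010): 3 ones → 1
Block 2 (11101): 4 ones → 1
Block 3 (00000): 0 ones → 0
Block 4 (11110): 4 ones → 1
Block 5 (00101): 2 ones → 0
Block 6 (10111): 4 ones → 1
Block 7 (11010): 3 ones → 1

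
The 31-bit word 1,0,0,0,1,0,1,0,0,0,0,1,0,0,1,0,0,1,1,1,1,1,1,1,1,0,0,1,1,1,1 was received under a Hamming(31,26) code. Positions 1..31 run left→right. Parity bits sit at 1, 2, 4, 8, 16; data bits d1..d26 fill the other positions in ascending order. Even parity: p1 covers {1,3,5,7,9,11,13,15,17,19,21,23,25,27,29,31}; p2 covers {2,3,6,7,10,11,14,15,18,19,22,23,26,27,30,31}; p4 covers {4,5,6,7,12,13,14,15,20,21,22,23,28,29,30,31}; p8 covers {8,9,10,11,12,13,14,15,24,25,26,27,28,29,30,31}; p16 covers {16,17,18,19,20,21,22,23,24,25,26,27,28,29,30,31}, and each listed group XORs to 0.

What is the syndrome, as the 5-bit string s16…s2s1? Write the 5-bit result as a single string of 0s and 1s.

00000

s1 (pos 1,3,5,7,9,11,13,15,17,19,21,23,25,27,29,31): 1⊕0⊕1⊕1⊕0⊕0⊕0⊕1⊕0⊕1⊕1⊕1⊕1⊕0⊕1⊕1 = 0
s2 (pos 2,3,6,7,10,11,14,15,18,19,22,23,26,27,30,31): 0⊕0⊕0⊕1⊕0⊕0⊕0⊕1⊕1⊕1⊕1⊕1⊕0⊕0⊕1⊕1 = 0
s4 (pos 4,5,6,7,12,13,14,15,20,21,22,23,28,29,30,31): 0⊕1⊕0⊕1⊕1⊕0⊕0⊕1⊕1⊕1⊕1⊕1⊕1⊕1⊕1⊕1 = 0
s8 (pos 8,9,10,11,12,13,14,15,24,25,26,27,28,29,30,31): 0⊕0⊕0⊕0⊕1⊕0⊕0⊕1⊕1⊕1⊕0⊕0⊕1⊕1⊕1⊕1 = 0
s16 (pos 16,17,18,19,20,21,22,23,24,25,26,27,28,29,30,31): 0⊕0⊕1⊕1⊕1⊕1⊕1⊕1⊕1⊕1⊕0⊕0⊕1⊕1⊕1⊕1 = 0
Syndrome s16…s1 = 00000 → no error.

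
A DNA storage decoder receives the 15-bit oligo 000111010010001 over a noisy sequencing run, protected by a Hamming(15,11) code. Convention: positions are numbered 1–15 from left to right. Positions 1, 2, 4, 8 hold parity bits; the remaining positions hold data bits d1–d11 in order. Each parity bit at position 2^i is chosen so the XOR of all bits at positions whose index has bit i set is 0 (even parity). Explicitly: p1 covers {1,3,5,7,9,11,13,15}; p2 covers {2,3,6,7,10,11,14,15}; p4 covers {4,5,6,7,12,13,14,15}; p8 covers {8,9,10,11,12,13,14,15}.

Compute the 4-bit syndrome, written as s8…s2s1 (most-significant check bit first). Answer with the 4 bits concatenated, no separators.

1011

s1 (pos 1,3,5,7,9,11,13,15): 0⊕0⊕1⊕0⊕0⊕1⊕0⊕1 = 1
s2 (pos 2,3,6,7,10,11,14,15): 0⊕0⊕1⊕0⊕0⊕1⊕0⊕1 = 1
s4 (pos 4,5,6,7,12,13,14,15): 1⊕1⊕1⊕0⊕0⊕0⊕0⊕1 = 0
s8 (pos 8,9,10,11,12,13,14,15): 1⊕0⊕0⊕1⊕0⊕0⊕0⊕1 = 1
Syndrome s8…s1 = 1011 → error at position 11.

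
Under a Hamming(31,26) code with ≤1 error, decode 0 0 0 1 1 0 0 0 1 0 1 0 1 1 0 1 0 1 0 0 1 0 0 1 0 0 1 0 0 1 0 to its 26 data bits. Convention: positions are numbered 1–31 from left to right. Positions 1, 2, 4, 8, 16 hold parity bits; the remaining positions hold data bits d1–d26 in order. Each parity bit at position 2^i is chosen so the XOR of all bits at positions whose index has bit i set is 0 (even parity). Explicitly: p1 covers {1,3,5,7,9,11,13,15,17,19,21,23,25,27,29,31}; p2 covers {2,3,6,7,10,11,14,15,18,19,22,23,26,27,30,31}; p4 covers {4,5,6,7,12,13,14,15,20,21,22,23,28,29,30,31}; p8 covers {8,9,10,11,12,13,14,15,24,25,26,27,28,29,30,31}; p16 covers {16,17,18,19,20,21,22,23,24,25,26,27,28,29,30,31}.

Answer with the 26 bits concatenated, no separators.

01001110110010010010010010

s1 (pos 1,3,5,7,9,11,13,15,17,19,21,23,25,27,29,31): 0⊕0⊕1⊕0⊕1⊕1⊕1⊕0⊕0⊕0⊕1⊕0⊕0⊕1⊕0⊕0 = 0
s2 (pos 2,3,6,7,10,11,14,15,18,19,22,23,26,27,30,31): 0⊕0⊕0⊕0⊕0⊕1⊕1⊕0⊕1⊕0⊕0⊕0⊕0⊕1⊕1⊕0 = 1
s4 (pos 4,5,6,7,12,13,14,15,20,21,22,23,28,29,30,31): 1⊕1⊕0⊕0⊕0⊕1⊕1⊕0⊕0⊕1⊕0⊕0⊕0⊕0⊕1⊕0 = 0
s8 (pos 8,9,10,11,12,13,14,15,24,25,26,27,28,29,30,31): 0⊕1⊕0⊕1⊕0⊕1⊕1⊕0⊕1⊕0⊕0⊕1⊕0⊕0⊕1⊕0 = 1
s16 (pos 16,17,18,19,20,21,22,23,24,25,26,27,28,29,30,31): 1⊕0⊕1⊕0⊕0⊕1⊕0⊕0⊕1⊕0⊕0⊕1⊕0⊕0⊕1⊕0 = 0
Syndrome s16…s1 = 01010 → error at position 10.
Flip position 10: 0001100010101101010010010010010 → 0001100011101101010010010010010
Read data bits from positions 3,5,6,7,9,10,11,12,13,14,15,17,18,19,20,21,22,23,24,25,26,27,28,29,30,31: 01001110110010010010010010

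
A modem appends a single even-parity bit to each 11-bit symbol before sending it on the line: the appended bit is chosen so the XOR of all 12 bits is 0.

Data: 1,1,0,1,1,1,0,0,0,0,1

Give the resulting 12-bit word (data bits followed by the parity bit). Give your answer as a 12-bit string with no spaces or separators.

110111000010

XOR of the 11 data bits: 1⊕1⊕0⊕1⊕1⊕1⊕0⊕0⊕0⊕0⊕1 = 0
Parity bit = 0 (so all 12 bits XOR to 0).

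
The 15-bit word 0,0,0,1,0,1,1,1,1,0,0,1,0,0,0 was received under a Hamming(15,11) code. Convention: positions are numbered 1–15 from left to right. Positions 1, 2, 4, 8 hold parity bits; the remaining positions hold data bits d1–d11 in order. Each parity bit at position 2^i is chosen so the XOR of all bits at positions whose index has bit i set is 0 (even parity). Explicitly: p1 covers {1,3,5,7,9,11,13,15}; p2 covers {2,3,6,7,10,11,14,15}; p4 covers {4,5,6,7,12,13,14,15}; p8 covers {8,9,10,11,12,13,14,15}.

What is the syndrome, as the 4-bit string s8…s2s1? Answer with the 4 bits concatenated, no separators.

s1 (pos 1,3,5,7,9,11,13,15): 0⊕0⊕0⊕1⊕1⊕0⊕0⊕0 = 0
s2 (pos 2,3,6,7,10,11,14,15): 0⊕0⊕1⊕1⊕0⊕0⊕0⊕0 = 0
s4 (pos 4,5,6,7,12,13,14,15): 1⊕0⊕1⊕1⊕1⊕0⊕0⊕0 = 0
s8 (pos 8,9,10,11,12,13,14,15): 1⊕1⊕0⊕0⊕1⊕0⊕0⊕0 = 1
Syndrome s8…s1 = 1000 → error at position 8.

1000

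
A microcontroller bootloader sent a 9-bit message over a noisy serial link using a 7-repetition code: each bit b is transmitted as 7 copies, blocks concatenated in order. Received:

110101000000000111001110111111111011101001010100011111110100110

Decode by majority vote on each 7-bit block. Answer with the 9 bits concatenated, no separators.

Block 1 (1101010): 4 ones → 1
Block 2 (0000000): 0 ones → 0
Block 3 (0111001): 4 ones → 1
Block 4 (1101111): 6 ones → 1
Block 5 (1111101): 6 ones → 1
Block 6 (1101001): 4 ones → 1
Block 7 (0101000): 2 ones → 0
Block 8 (1111111): 7 ones → 1
Block 9 (0100110): 3 ones → 0

101111010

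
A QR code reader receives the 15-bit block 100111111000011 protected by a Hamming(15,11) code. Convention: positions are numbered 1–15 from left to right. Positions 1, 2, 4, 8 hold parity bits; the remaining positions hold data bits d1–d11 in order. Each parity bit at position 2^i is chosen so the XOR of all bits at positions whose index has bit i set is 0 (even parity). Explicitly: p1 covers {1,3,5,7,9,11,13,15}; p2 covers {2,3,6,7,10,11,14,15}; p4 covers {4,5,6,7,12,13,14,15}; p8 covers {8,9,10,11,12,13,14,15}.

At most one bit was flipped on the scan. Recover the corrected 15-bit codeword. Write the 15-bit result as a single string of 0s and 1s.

s1 (pos 1,3,5,7,9,11,13,15): 1⊕0⊕1⊕1⊕1⊕0⊕0⊕1 = 1
s2 (pos 2,3,6,7,10,11,14,15): 0⊕0⊕1⊕1⊕0⊕0⊕1⊕1 = 0
s4 (pos 4,5,6,7,12,13,14,15): 1⊕1⊕1⊕1⊕0⊕0⊕1⊕1 = 0
s8 (pos 8,9,10,11,12,13,14,15): 1⊕1⊕0⊕0⊕0⊕0⊕1⊕1 = 0
Syndrome s8…s1 = 0001 → error at position 1.
Flip position 1: 100111111000011 → 000111111000011

000111111000011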